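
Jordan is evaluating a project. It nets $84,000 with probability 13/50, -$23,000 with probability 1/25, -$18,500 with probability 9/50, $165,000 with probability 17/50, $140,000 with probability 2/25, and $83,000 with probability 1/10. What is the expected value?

EV = 13/50 × 84000 + 1/25 × (-23000) + 9/50 × (-18500) + 17/50 × 165000 + 2/25 × 140000 + 1/10 × 83000 = 21840 − 920 − 3330 + 56100 + 11200 + 8300 = 93190

$93,190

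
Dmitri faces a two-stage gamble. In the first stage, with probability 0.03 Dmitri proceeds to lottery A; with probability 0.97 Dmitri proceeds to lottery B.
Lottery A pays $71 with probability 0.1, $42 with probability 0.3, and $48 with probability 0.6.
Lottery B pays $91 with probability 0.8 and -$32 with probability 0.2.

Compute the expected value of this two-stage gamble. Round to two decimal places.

$65.86

EV(A) = 0.1 × 71 + 0.3 × 42 + 0.6 × 48 = 7.1 + 12.6 + 28.8 = 48.5
EV(B) = 0.8 × 91 + 0.2 × (-32) = 72.8 − 6.4 = 66.4
Overall = 0.03 × 48.5 + 0.97 × 66.4 = 1.455 + 64.408 = 65.863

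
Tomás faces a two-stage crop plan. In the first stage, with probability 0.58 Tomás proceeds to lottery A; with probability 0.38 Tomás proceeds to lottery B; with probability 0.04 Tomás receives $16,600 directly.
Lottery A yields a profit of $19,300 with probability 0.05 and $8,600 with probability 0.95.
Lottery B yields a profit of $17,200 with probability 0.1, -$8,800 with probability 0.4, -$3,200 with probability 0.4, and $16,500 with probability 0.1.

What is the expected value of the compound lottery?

$5,418.90

EV(A) = 0.05 × 19300 + 0.95 × 8600 = 965 + 8170 = 9135
EV(B) = 0.1 × 17200 + 0.4 × (-8800) + 0.4 × (-3200) + 0.1 × 16500 = 1720 − 3520 − 1280 + 1650 = -1430
Branch C: 16600 (certain)
Overall = 0.58 × 9135 + 0.38 × (-1430) + 0.04 × 16600 = 5298.3 − 543.4 + 664 = 5418.9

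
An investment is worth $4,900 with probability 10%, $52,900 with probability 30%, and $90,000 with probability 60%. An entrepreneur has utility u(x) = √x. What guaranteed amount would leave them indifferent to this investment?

$65,536

E[u] = 0.1·√4900 + 0.3·√52900 + 0.6·√90000 = 0.1·70 + 0.3·230 + 0.6·300 = 256
CE = (256)² = 65536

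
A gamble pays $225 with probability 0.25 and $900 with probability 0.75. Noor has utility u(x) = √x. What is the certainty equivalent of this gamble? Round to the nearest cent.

$689.06

E[u] = 0.25·√225 + 0.75·√900 = 0.25·15 + 0.75·30 = 26.25
CE = (26.25)² = 689.0625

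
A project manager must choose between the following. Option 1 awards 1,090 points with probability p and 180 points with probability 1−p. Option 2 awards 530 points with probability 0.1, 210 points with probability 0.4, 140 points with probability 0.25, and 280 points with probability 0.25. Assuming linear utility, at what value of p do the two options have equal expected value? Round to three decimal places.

p = 0.068

EV(Option 2) = 0.1 × 530 + 0.4 × 210 + 0.25 × 140 + 0.25 × 280 = 53 + 84 + 35 + 70 = 242
p·1090 + (1−p)·180 = 242
910p + 180 = 242
p = (242 − 180) / 910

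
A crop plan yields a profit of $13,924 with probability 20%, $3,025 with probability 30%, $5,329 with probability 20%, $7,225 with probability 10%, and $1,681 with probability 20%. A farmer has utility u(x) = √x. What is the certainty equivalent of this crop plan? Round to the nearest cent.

$5,097.96

E[u] = 0.2·√13924 + 0.3·√3025 + 0.2·√5329 + 0.1·√7225 + 0.2·√1681 = 0.2·118 + 0.3·55 + 0.2·73 + 0.1·85 + 0.2·41 = 71.4
CE = (71.4)² = 5097.96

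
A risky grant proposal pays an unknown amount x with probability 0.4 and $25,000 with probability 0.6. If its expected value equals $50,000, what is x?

x = $87,500

0.4·x + 0.6·25000 = 50000
0.4·x = 50000 − 15000 = 35000
x = 35000 / 0.4 = 87500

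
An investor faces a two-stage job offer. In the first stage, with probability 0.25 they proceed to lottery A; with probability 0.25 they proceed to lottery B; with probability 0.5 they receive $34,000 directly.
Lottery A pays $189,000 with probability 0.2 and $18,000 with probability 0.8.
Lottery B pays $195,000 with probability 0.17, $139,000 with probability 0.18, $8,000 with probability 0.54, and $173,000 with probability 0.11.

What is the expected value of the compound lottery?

$50,430

EV(A) = 0.2 × 189000 + 0.8 × 18000 = 37800 + 14400 = 52200
EV(B) = 0.17 × 195000 + 0.18 × 139000 + 0.54 × 8000 + 0.11 × 173000 = 33150 + 25020 + 4320 + 19030 = 81520
Branch C: 34000 (certain)
Overall = 0.25 × 52200 + 0.25 × 81520 + 0.5 × 34000 = 13050 + 20380 + 17000 = 50430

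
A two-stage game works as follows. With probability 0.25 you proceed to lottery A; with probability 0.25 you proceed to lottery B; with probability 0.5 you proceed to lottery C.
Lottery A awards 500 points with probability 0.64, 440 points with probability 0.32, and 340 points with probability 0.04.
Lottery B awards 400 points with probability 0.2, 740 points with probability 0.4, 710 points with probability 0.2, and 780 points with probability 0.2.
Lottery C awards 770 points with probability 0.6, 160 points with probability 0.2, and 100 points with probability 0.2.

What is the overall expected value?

544.1 points

EV(A) = 0.64 × 500 + 0.32 × 440 + 0.04 × 340 = 320 + 140.8 + 13.6 = 474.4
EV(B) = 0.2 × 400 + 0.4 × 740 + 0.2 × 710 + 0.2 × 780 = 80 + 296 + 142 + 156 = 674
EV(C) = 0.6 × 770 + 0.2 × 160 + 0.2 × 100 = 462 + 32 + 20 = 514
Overall = 0.25 × 474.4 + 0.25 × 674 + 0.5 × 514 = 118.6 + 168.5 + 257 = 544.1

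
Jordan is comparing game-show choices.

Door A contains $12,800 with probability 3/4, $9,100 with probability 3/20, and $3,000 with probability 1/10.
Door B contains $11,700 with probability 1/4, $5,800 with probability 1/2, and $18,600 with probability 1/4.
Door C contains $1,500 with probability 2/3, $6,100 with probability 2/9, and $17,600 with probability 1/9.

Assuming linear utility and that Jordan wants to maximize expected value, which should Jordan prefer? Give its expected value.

Door A ($11,265)

Door A = 3/4 × 12800 + 3/20 × 9100 + 1/10 × 3000 = 9600 + 1365 + 300 = 11265
Door B = 1/4 × 11700 + 1/2 × 5800 + 1/4 × 18600 = 2925 + 2900 + 4650 = 10475
Door C = 2/3 × 1500 + 2/9 × 6100 + 1/9 × 17600 = 1000 + 1355.5556 + 1955.5556 = 4311.1111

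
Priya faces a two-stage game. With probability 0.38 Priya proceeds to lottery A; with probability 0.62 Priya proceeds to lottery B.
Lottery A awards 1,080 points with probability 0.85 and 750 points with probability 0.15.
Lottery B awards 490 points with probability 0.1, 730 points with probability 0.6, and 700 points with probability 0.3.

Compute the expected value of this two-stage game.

823.73 points

EV(A) = 0.85 × 1080 + 0.15 × 750 = 918 + 112.5 = 1030.5
EV(B) = 0.1 × 490 + 0.6 × 730 + 0.3 × 700 = 49 + 438 + 210 = 697
Overall = 0.38 × 1030.5 + 0.62 × 697 = 391.59 + 432.14 = 823.73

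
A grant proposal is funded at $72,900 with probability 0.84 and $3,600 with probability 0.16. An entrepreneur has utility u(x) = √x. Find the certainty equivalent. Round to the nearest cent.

$55,884.96

E[u] = 0.84·√72900 + 0.16·√3600 = 0.84·270 + 0.16·60 = 236.4
CE = (236.4)² = 55884.96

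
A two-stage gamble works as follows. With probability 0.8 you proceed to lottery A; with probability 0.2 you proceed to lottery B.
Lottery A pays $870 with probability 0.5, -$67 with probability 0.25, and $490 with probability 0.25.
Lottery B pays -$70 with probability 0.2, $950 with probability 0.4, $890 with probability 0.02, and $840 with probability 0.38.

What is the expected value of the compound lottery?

EV(A) = 0.5 × 870 + 0.25 × (-67) + 0.25 × 490 = 435 − 16.75 + 122.5 = 540.75
EV(B) = 0.2 × (-70) + 0.4 × 950 + 0.02 × 890 + 0.38 × 840 = -14 + 380 + 17.8 + 319.2 = 703
Overall = 0.8 × 540.75 + 0.2 × 703 = 432.6 + 140.6 = 573.2

$573.20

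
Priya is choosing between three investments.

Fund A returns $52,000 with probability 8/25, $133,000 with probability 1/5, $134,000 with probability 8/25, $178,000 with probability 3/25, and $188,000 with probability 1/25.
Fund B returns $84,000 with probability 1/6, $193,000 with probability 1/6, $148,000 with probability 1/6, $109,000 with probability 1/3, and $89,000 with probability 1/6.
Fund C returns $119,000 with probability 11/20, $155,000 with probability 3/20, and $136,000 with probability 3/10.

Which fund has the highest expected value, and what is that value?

Fund A = 8/25 × 52000 + 1/5 × 133000 + 8/25 × 134000 + 3/25 × 178000 + 1/25 × 188000 = 16640 + 26600 + 42880 + 21360 + 7520 = 115000
Fund B = 1/6 × 84000 + 1/6 × 193000 + 1/6 × 148000 + 1/3 × 109000 + 1/6 × 89000 = 14000 + 32166.6667 + 24666.6667 + 36333.3333 + 14833.3333 = 122000
Fund C = 11/20 × 119000 + 3/20 × 155000 + 3/10 × 136000 = 65450 + 23250 + 40800 = 129500

Fund C ($129,500)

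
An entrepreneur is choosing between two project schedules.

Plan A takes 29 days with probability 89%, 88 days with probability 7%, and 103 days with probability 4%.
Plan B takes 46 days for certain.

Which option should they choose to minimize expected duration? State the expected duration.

Plan A = 0.89 × 29 + 0.07 × 88 + 0.04 × 103 = 25.81 + 6.16 + 4.12 = 36.09
Plan B: 46 (certain)

Plan A (36.09 days)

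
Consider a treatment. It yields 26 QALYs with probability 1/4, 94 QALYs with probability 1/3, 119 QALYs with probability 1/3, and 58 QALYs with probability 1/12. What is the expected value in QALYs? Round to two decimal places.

EV = 1/4 × 26 + 1/3 × 94 + 1/3 × 119 + 1/12 × 58 = 6.5 + 31.3333 + 39.6667 + 4.8333 = 82.3333

82.33 QALYs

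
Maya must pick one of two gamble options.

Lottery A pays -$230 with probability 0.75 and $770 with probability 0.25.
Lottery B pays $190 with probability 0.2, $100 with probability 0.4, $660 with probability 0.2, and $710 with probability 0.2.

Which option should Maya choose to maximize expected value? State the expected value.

Lottery B ($352)

Lottery A = 0.75 × (-230) + 0.25 × 770 = -172.5 + 192.5 = 20
Lottery B = 0.2 × 190 + 0.4 × 100 + 0.2 × 660 + 0.2 × 710 = 38 + 40 + 132 + 142 = 352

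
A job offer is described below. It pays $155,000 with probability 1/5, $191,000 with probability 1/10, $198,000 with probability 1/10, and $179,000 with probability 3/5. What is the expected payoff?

$177,300

EV = 1/5 × 155000 + 1/10 × 191000 + 1/10 × 198000 + 3/5 × 179000 = 31000 + 19100 + 19800 + 107400 = 177300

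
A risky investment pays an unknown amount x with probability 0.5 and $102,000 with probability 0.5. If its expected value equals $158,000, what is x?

0.5·x + 0.5·102000 = 158000
0.5·x = 158000 − 51000 = 107000
x = 107000 / 0.5 = 214000

x = $214,000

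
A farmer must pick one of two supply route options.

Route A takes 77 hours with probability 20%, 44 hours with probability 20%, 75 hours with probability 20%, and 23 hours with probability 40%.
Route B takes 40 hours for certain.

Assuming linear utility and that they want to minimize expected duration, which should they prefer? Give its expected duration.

Route B (40 hours)

Route A = 0.2 × 77 + 0.2 × 44 + 0.2 × 75 + 0.4 × 23 = 15.4 + 8.8 + 15 + 9.2 = 48.4
Route B: 40 (certain)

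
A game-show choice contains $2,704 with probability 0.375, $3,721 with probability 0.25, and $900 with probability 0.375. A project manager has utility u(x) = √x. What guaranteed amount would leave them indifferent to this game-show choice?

E[u] = 0.375·√2704 + 0.25·√3721 + 0.375·√900 = 0.375·52 + 0.25·61 + 0.375·30 = 46
CE = (46)² = 2116

$2,116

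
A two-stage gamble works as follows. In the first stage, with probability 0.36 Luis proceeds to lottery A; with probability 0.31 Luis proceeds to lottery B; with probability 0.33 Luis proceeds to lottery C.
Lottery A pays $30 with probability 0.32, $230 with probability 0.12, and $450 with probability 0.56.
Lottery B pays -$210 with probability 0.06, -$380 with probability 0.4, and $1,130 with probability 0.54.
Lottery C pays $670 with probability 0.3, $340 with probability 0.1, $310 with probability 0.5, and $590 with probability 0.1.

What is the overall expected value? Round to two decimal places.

EV(A) = 0.32 × 30 + 0.12 × 230 + 0.56 × 450 = 9.6 + 27.6 + 252 = 289.2
EV(B) = 0.06 × (-210) + 0.4 × (-380) + 0.54 × 1130 = -12.6 − 152 + 610.2 = 445.6
EV(C) = 0.3 × 670 + 0.1 × 340 + 0.5 × 310 + 0.1 × 590 = 201 + 34 + 155 + 59 = 449
Overall = 0.36 × 289.2 + 0.31 × 445.6 + 0.33 × 449 = 104.112 + 138.136 + 148.17 = 390.418

$390.42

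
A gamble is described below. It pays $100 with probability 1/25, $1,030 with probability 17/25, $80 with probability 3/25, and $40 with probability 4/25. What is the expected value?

EV = 1/25 × 100 + 17/25 × 1030 + 3/25 × 80 + 4/25 × 40 = 4 + 700.4 + 9.6 + 6.4 = 720.4

$720.40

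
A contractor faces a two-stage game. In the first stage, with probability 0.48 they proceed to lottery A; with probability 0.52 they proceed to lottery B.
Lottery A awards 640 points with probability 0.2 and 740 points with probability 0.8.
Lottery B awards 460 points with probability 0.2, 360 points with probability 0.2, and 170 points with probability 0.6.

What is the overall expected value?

EV(A) = 0.2 × 640 + 0.8 × 740 = 128 + 592 = 720
EV(B) = 0.2 × 460 + 0.2 × 360 + 0.6 × 170 = 92 + 72 + 102 = 266
Overall = 0.48 × 720 + 0.52 × 266 = 345.6 + 138.32 = 483.92

483.92 points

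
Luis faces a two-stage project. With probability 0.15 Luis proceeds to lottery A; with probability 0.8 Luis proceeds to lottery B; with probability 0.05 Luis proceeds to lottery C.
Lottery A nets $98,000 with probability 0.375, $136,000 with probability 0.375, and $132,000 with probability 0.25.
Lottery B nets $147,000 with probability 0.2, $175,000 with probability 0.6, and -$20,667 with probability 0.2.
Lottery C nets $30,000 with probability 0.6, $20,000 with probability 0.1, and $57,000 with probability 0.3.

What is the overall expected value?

$124,180.78

EV(A) = 0.375 × 98000 + 0.375 × 136000 + 0.25 × 132000 = 36750 + 51000 + 33000 = 120750
EV(B) = 0.2 × 147000 + 0.6 × 175000 + 0.2 × (-20667) = 29400 + 105000 − 4133.4 = 130266.6
EV(C) = 0.6 × 30000 + 0.1 × 20000 + 0.3 × 57000 = 18000 + 2000 + 17100 = 37100
Overall = 0.15 × 120750 + 0.8 × 130266.6 + 0.05 × 37100 = 18112.5 + 104213.28 + 1855 = 124180.78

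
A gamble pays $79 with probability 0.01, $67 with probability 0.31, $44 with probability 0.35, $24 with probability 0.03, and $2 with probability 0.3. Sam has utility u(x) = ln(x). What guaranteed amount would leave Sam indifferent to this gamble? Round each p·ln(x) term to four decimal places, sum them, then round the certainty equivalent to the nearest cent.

$19.59

E[u] = 0.01·ln(79) + 0.31·ln(67) + 0.35·ln(44) + 0.03·ln(24) + 0.3·ln(2) = 0.0437 + 1.3035 + 1.3245 + 0.0953 + 0.2079 = 2.9749
CE = e^2.9749 ≈ 19.59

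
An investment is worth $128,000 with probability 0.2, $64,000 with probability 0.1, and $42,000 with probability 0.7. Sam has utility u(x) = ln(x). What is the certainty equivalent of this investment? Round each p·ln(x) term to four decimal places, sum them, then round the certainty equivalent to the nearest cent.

$54,748.21

E[u] = 0.2·ln(128000) + 0.1·ln(64000) + 0.7·ln(42000) = 2.3520 + 1.1067 + 7.4518 = 10.9105
CE = e^10.9105 ≈ 54748.21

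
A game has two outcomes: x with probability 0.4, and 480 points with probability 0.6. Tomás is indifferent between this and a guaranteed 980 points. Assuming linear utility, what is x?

0.4·x + 0.6·480 = 980
0.4·x = 980 − 288 = 692
x = 692 / 0.4 = 1730

x = 1,730 points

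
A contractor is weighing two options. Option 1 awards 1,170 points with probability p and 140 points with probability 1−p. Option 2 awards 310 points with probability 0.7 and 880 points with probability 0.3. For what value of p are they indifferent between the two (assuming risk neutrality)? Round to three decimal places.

EV(Option 2) = 0.7 × 310 + 0.3 × 880 = 217 + 264 = 481
p·1170 + (1−p)·140 = 481
1030p + 140 = 481
p = (481 − 140) / 1030

p = 0.331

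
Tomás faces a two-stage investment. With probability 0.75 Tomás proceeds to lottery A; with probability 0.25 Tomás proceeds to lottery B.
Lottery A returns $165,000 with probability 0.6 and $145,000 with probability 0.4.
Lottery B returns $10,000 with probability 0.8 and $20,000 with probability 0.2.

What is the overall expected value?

EV(A) = 0.6 × 165000 + 0.4 × 145000 = 99000 + 58000 = 157000
EV(B) = 0.8 × 10000 + 0.2 × 20000 = 8000 + 4000 = 12000
Overall = 0.75 × 157000 + 0.25 × 12000 = 117750 + 3000 = 120750

$120,750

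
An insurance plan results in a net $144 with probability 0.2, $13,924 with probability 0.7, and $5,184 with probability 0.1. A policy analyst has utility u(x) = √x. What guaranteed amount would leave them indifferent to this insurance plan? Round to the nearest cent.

$8,500.84

E[u] = 0.2·√144 + 0.7·√13924 + 0.1·√5184 = 0.2·12 + 0.7·118 + 0.1·72 = 92.2
CE = (92.2)² = 8500.84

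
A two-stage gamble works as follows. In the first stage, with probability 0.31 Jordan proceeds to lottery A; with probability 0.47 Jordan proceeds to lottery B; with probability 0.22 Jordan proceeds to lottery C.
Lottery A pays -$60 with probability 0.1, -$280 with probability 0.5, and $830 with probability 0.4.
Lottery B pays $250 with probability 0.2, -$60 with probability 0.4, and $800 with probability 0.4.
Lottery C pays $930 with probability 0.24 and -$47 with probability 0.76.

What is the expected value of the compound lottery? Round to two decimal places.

EV(A) = 0.1 × (-60) + 0.5 × (-280) + 0.4 × 830 = -6 − 140 + 332 = 186
EV(B) = 0.2 × 250 + 0.4 × (-60) + 0.4 × 800 = 50 − 24 + 320 = 346
EV(C) = 0.24 × 930 + 0.76 × (-47) = 223.2 − 35.72 = 187.48
Overall = 0.31 × 186 + 0.47 × 346 + 0.22 × 187.48 = 57.66 + 162.62 + 41.2456 = 261.5256

$261.53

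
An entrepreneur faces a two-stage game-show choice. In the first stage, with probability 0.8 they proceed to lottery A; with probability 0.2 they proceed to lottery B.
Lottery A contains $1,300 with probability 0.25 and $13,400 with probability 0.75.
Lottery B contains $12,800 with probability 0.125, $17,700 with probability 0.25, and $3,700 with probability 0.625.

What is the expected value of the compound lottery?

EV(A) = 0.25 × 1300 + 0.75 × 13400 = 325 + 10050 = 10375
EV(B) = 0.125 × 12800 + 0.25 × 17700 + 0.625 × 3700 = 1600 + 4425 + 2312.5 = 8337.5
Overall = 0.8 × 10375 + 0.2 × 8337.5 = 8300 + 1667.5 = 9967.5

$9,967.50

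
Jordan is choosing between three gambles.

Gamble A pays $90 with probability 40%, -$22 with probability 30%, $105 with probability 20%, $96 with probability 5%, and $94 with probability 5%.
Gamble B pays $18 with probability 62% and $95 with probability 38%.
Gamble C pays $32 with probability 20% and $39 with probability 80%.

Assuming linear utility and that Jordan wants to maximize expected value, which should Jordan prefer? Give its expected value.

Gamble A = 0.4 × 90 + 0.3 × (-22) + 0.2 × 105 + 0.05 × 96 + 0.05 × 94 = 36 − 6.6 + 21 + 4.8 + 4.7 = 59.9
Gamble B = 0.62 × 18 + 0.38 × 95 = 11.16 + 36.1 = 47.26
Gamble C = 0.2 × 32 + 0.8 × 39 = 6.4 + 31.2 = 37.6

Gamble A ($59.90)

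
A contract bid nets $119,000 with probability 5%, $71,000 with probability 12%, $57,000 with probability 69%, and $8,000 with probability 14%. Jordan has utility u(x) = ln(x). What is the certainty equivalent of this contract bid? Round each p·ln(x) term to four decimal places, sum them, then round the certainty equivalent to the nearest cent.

$46,124.52

E[u] = 0.05·ln(119000) + 0.12·ln(71000) + 0.69·ln(57000) + 0.14·ln(8000) = 0.5843 + 1.3405 + 7.5561 + 1.2582 = 10.7391
CE = e^10.7391 ≈ 46124.52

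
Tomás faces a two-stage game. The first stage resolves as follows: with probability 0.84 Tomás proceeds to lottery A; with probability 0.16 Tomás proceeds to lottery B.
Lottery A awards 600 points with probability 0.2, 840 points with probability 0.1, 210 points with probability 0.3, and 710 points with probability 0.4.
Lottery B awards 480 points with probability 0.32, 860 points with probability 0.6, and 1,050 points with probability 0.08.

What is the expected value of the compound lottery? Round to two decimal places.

583.42 points

EV(A) = 0.2 × 600 + 0.1 × 840 + 0.3 × 210 + 0.4 × 710 = 120 + 84 + 63 + 284 = 551
EV(B) = 0.32 × 480 + 0.6 × 860 + 0.08 × 1050 = 153.6 + 516 + 84 = 753.6
Overall = 0.84 × 551 + 0.16 × 753.6 = 462.84 + 120.576 = 583.416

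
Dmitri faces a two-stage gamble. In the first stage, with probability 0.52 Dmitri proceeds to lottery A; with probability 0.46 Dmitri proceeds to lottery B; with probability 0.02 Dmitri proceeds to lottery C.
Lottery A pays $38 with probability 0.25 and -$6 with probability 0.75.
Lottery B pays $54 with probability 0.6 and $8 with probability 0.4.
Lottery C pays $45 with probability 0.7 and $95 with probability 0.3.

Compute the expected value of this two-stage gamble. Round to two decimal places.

$20.18

EV(A) = 0.25 × 38 + 0.75 × (-6) = 9.5 − 4.5 = 5
EV(B) = 0.6 × 54 + 0.4 × 8 = 32.4 + 3.2 = 35.6
EV(C) = 0.7 × 45 + 0.3 × 95 = 31.5 + 28.5 = 60
Overall = 0.52 × 5 + 0.46 × 35.6 + 0.02 × 60 = 2.6 + 16.376 + 1.2 = 20.176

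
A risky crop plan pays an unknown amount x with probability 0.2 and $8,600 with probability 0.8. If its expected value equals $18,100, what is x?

x = $56,100

0.2·x + 0.8·8600 = 18100
0.2·x = 18100 − 6880 = 11220
x = 11220 / 0.2 = 56100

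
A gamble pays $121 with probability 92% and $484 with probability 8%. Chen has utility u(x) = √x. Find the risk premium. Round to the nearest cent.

E[u] = 0.92·√121 + 0.08·√484 = 0.92·11 + 0.08·22 = 11.88
CE = (11.88)² = 141.1344
Risk premium = EV − CE = 150.04 − 141.1344 = 8.9056

$8.91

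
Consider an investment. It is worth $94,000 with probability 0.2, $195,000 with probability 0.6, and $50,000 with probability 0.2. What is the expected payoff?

$145,800

EV = 0.2 × 94000 + 0.6 × 195000 + 0.2 × 50000 = 18800 + 117000 + 10000 = 145800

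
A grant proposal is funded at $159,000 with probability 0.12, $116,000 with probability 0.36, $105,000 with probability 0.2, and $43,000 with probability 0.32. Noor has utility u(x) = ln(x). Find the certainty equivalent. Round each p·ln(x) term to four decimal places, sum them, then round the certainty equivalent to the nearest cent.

E[u] = 0.12·ln(159000) + 0.36·ln(116000) + 0.2·ln(105000) + 0.32·ln(43000) = 1.4372 + 4.1981 + 2.3123 + 3.4141 = 11.3617
CE = e^11.3617 ≈ 85965.39

$85,965.39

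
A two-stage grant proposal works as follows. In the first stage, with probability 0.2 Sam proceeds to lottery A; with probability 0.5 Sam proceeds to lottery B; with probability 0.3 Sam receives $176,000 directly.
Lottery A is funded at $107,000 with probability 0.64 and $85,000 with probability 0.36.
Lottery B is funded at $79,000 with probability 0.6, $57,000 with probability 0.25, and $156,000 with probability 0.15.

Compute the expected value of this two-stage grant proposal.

EV(A) = 0.64 × 107000 + 0.36 × 85000 = 68480 + 30600 = 99080
EV(B) = 0.6 × 79000 + 0.25 × 57000 + 0.15 × 156000 = 47400 + 14250 + 23400 = 85050
Branch C: 176000 (certain)
Overall = 0.2 × 99080 + 0.5 × 85050 + 0.3 × 176000 = 19816 + 42525 + 52800 = 115141

$115,141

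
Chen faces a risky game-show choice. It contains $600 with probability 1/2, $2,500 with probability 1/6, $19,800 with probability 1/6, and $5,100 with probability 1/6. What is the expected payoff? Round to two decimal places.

EV = 1/2 × 600 + 1/6 × 2500 + 1/6 × 19800 + 1/6 × 5100 = 300 + 416.6667 + 3300 + 850 = 4866.6667

$4,866.67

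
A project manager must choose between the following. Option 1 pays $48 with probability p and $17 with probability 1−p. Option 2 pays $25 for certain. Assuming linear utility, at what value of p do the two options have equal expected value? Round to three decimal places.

p·48 + (1−p)·17 = 25
31p + 17 = 25
p = (25 − 17) / 31

p = 0.258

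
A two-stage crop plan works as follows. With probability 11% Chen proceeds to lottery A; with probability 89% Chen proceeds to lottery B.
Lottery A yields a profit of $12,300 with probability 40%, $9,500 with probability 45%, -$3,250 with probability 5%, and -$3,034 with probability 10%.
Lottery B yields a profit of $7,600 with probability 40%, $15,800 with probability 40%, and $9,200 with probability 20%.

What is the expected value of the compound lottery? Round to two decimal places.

$10,928.20

EV(A) = 0.4 × 12300 + 0.45 × 9500 + 0.05 × (-3250) + 0.1 × (-3034) = 4920 + 4275 − 162.5 − 303.4 = 8729.1
EV(B) = 0.4 × 7600 + 0.4 × 15800 + 0.2 × 9200 = 3040 + 6320 + 1840 = 11200
Overall = 0.11 × 8729.1 + 0.89 × 11200 = 960.201 + 9968 = 10928.201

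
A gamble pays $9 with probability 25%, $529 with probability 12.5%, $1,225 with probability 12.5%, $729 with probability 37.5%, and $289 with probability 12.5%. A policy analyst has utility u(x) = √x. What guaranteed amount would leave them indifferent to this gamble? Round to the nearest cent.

$410.06

E[u] = 0.25·√9 + 0.125·√529 + 0.125·√1225 + 0.375·√729 + 0.125·√289 = 0.25·3 + 0.125·23 + 0.125·35 + 0.375·27 + 0.125·17 = 20.25
CE = (20.25)² = 410.0625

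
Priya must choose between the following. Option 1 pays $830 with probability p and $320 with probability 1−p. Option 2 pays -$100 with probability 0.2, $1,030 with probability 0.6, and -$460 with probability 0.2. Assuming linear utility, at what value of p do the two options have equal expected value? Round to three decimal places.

EV(Option 2) = 0.2 × (-100) + 0.6 × 1030 + 0.2 × (-460) = -20 + 618 − 92 = 506
p·830 + (1−p)·320 = 506
510p + 320 = 506
p = (506 − 320) / 510

p = 0.365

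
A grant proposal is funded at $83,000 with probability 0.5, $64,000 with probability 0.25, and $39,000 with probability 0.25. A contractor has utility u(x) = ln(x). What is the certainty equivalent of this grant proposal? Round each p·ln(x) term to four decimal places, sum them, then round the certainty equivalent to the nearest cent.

$64,395.56

E[u] = 0.5·ln(83000) + 0.25·ln(64000) + 0.25·ln(39000) = 5.6633 + 2.7667 + 2.6428 = 11.0728
CE = e^11.0728 ≈ 64395.56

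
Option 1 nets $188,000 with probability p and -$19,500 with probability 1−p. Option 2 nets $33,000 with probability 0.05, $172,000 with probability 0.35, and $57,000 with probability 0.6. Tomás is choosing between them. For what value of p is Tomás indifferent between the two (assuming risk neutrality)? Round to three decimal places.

EV(Option 2) = 0.05 × 33000 + 0.35 × 172000 + 0.6 × 57000 = 1650 + 60200 + 34200 = 96050
p·188000 + (1−p)·(-19500) = 96050
207500p − 19500 = 96050
p = (96050 + 19500) / 207500

p = 0.557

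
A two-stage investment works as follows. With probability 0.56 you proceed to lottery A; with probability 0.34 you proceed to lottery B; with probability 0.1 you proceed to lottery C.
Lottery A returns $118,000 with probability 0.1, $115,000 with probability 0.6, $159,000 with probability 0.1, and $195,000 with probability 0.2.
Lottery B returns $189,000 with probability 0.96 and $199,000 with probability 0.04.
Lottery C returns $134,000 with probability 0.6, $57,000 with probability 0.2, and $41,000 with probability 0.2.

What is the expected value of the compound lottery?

EV(A) = 0.1 × 118000 + 0.6 × 115000 + 0.1 × 159000 + 0.2 × 195000 = 11800 + 69000 + 15900 + 39000 = 135700
EV(B) = 0.96 × 189000 + 0.04 × 199000 = 181440 + 7960 = 189400
EV(C) = 0.6 × 134000 + 0.2 × 57000 + 0.2 × 41000 = 80400 + 11400 + 8200 = 100000
Overall = 0.56 × 135700 + 0.34 × 189400 + 0.1 × 100000 = 75992 + 64396 + 10000 = 150388

$150,388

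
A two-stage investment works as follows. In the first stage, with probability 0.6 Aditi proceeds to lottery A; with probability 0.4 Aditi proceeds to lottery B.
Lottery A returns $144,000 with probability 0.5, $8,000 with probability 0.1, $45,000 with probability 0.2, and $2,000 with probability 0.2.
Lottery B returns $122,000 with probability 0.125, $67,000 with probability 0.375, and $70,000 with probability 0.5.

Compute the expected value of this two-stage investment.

EV(A) = 0.5 × 144000 + 0.1 × 8000 + 0.2 × 45000 + 0.2 × 2000 = 72000 + 800 + 9000 + 400 = 82200
EV(B) = 0.125 × 122000 + 0.375 × 67000 + 0.5 × 70000 = 15250 + 25125 + 35000 = 75375
Overall = 0.6 × 82200 + 0.4 × 75375 = 49320 + 30150 = 79470

$79,470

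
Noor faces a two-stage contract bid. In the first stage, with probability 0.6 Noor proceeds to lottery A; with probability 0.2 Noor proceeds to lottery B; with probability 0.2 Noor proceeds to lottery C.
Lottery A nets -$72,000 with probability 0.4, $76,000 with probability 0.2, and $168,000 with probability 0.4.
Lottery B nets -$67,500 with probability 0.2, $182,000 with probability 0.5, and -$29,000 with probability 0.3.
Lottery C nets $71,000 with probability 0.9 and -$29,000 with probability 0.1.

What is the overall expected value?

EV(A) = 0.4 × (-72000) + 0.2 × 76000 + 0.4 × 168000 = -28800 + 15200 + 67200 = 53600
EV(B) = 0.2 × (-67500) + 0.5 × 182000 + 0.3 × (-29000) = -13500 + 91000 − 8700 = 68800
EV(C) = 0.9 × 71000 + 0.1 × (-29000) = 63900 − 2900 = 61000
Overall = 0.6 × 53600 + 0.2 × 68800 + 0.2 × 61000 = 32160 + 13760 + 12200 = 58120

$58,120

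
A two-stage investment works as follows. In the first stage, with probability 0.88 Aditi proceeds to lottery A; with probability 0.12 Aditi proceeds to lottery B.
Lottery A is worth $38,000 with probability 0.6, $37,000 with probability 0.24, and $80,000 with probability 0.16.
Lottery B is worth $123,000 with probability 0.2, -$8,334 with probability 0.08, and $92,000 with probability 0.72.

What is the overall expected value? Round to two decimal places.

EV(A) = 0.6 × 38000 + 0.24 × 37000 + 0.16 × 80000 = 22800 + 8880 + 12800 = 44480
EV(B) = 0.2 × 123000 + 0.08 × (-8334) + 0.72 × 92000 = 24600 − 666.72 + 66240 = 90173.28
Overall = 0.88 × 44480 + 0.12 × 90173.28 = 39142.4 + 10820.7936 = 49963.1936

$49,963.19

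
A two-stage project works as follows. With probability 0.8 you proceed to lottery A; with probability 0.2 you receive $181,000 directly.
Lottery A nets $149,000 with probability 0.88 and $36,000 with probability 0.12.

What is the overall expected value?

EV(A) = 0.88 × 149000 + 0.12 × 36000 = 131120 + 4320 = 135440
Branch B: 181000 (certain)
Overall = 0.8 × 135440 + 0.2 × 181000 = 108352 + 36200 = 144552

$144,552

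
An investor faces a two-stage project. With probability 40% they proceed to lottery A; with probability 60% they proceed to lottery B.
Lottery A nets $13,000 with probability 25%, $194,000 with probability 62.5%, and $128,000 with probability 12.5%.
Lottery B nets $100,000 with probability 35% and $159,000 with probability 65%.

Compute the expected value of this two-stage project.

EV(A) = 0.25 × 13000 + 0.625 × 194000 + 0.125 × 128000 = 3250 + 121250 + 16000 = 140500
EV(B) = 0.35 × 100000 + 0.65 × 159000 = 35000 + 103350 = 138350
Overall = 0.4 × 140500 + 0.6 × 138350 = 56200 + 83010 = 139210

$139,210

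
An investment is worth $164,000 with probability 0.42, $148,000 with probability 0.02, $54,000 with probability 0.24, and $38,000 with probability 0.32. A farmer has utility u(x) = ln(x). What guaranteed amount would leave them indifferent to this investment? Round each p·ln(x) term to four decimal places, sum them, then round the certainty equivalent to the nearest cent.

$78,511.47

E[u] = 0.42·ln(164000) + 0.02·ln(148000) + 0.24·ln(54000) + 0.32·ln(38000) = 5.0432 + 0.2381 + 2.6152 + 3.3745 = 11.2710
CE = e^11.2710 ≈ 78511.47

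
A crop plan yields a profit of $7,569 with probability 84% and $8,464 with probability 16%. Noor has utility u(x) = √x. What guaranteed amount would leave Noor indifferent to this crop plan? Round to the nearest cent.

E[u] = 0.84·√7569 + 0.16·√8464 = 0.84·87 + 0.16·92 = 87.8
CE = (87.8)² = 7708.84

$7,708.84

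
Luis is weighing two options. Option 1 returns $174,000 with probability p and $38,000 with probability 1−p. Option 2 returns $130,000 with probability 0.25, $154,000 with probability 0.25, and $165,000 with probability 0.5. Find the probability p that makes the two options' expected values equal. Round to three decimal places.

EV(Option 2) = 0.25 × 130000 + 0.25 × 154000 + 0.5 × 165000 = 32500 + 38500 + 82500 = 153500
p·174000 + (1−p)·38000 = 153500
136000p + 38000 = 153500
p = (153500 − 38000) / 136000

p = 0.849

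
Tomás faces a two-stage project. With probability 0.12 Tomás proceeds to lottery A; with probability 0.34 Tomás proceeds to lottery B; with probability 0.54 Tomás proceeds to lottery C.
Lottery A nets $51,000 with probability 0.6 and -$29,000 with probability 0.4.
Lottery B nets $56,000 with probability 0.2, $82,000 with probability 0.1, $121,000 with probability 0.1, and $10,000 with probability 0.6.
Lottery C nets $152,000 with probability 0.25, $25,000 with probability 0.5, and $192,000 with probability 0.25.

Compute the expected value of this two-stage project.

$68,220

EV(A) = 0.6 × 51000 + 0.4 × (-29000) = 30600 − 11600 = 19000
EV(B) = 0.2 × 56000 + 0.1 × 82000 + 0.1 × 121000 + 0.6 × 10000 = 11200 + 8200 + 12100 + 6000 = 37500
EV(C) = 0.25 × 152000 + 0.5 × 25000 + 0.25 × 192000 = 38000 + 12500 + 48000 = 98500
Overall = 0.12 × 19000 + 0.34 × 37500 + 0.54 × 98500 = 2280 + 12750 + 53190 = 68220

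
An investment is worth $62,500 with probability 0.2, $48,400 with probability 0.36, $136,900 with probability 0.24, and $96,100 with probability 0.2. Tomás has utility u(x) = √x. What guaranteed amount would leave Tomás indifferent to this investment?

$78,400

E[u] = 0.2·√62500 + 0.36·√48400 + 0.24·√136900 + 0.2·√96100 = 0.2·250 + 0.36·220 + 0.24·370 + 0.2·310 = 280
CE = (280)² = 78400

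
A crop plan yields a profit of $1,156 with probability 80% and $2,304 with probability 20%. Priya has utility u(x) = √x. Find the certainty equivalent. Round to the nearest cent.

$1,354.24

E[u] = 0.8·√1156 + 0.2·√2304 = 0.8·34 + 0.2·48 = 36.8
CE = (36.8)² = 1354.24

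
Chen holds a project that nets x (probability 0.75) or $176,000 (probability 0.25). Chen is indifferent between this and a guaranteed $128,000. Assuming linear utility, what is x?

0.75·x + 0.25·176000 = 128000
0.75·x = 128000 − 44000 = 84000
x = 84000 / 0.75 = 112000

x = $112,000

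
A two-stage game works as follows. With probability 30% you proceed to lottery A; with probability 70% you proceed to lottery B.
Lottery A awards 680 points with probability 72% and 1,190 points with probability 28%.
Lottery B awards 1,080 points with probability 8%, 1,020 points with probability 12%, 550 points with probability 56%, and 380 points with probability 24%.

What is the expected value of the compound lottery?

672.44 points

EV(A) = 0.72 × 680 + 0.28 × 1190 = 489.6 + 333.2 = 822.8
EV(B) = 0.08 × 1080 + 0.12 × 1020 + 0.56 × 550 + 0.24 × 380 = 86.4 + 122.4 + 308 + 91.2 = 608
Overall = 0.3 × 822.8 + 0.7 × 608 = 246.84 + 425.6 = 672.44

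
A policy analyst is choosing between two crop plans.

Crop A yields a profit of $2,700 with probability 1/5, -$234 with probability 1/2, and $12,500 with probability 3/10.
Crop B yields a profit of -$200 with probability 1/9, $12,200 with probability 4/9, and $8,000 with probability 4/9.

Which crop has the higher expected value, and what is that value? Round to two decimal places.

Crop A = 1/5 × 2700 + 1/2 × (-234) + 3/10 × 12500 = 540 − 117 + 3750 = 4173
Crop B = 1/9 × (-200) + 4/9 × 12200 + 4/9 × 8000 = -22.2222 + 5422.2222 + 3555.5556 = 8955.5556

Crop B ($8,955.56)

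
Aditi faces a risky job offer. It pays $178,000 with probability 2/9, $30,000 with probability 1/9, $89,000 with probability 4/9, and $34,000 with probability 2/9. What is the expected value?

EV = 2/9 × 178000 + 1/9 × 30000 + 4/9 × 89000 + 2/9 × 34000 = 39555.5556 + 3333.3333 + 39555.5556 + 7555.5556 = 90000

$90,000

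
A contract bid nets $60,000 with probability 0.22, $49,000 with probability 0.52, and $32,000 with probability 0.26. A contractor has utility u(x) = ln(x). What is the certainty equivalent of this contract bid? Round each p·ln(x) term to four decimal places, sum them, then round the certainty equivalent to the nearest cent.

E[u] = 0.22·ln(60000) + 0.52·ln(49000) + 0.26·ln(32000) = 2.4205 + 5.6158 + 2.6971 = 10.7334
CE = e^10.7334 ≈ 45862.36

$45,862.36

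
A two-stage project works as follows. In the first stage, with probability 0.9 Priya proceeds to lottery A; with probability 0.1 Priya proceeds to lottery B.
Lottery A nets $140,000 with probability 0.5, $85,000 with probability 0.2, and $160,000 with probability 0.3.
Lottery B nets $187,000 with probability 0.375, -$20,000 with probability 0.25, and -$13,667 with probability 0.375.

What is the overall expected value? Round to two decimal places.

$127,499.99

EV(A) = 0.5 × 140000 + 0.2 × 85000 + 0.3 × 160000 = 70000 + 17000 + 48000 = 135000
EV(B) = 0.375 × 187000 + 0.25 × (-20000) + 0.375 × (-13667) = 70125 − 5000 − 5125.125 = 59999.875
Overall = 0.9 × 135000 + 0.1 × 59999.875 = 121500 + 5999.9875 = 127499.9875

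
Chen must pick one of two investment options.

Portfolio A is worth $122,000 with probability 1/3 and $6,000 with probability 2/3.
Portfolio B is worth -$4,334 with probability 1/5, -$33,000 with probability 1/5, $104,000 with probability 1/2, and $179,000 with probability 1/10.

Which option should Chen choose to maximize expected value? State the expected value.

Portfolio A = 1/3 × 122000 + 2/3 × 6000 = 40666.6667 + 4000 = 44666.6667
Portfolio B = 1/5 × (-4334) + 1/5 × (-33000) + 1/2 × 104000 + 1/10 × 179000 = -866.8 − 6600 + 52000 + 17900 = 62433.2

Portfolio B ($62,433.20)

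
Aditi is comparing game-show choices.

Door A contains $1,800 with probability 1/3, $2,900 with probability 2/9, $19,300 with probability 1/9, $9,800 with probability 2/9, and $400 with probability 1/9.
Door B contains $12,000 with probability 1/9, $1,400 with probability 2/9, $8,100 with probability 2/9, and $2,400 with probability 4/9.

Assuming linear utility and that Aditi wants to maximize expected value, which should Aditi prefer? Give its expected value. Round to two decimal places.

Door A = 1/3 × 1800 + 2/9 × 2900 + 1/9 × 19300 + 2/9 × 9800 + 1/9 × 400 = 600 + 644.4444 + 2144.4444 + 2177.7778 + 44.4444 = 5611.1111
Door B = 1/9 × 12000 + 2/9 × 1400 + 2/9 × 8100 + 4/9 × 2400 = 1333.3333 + 311.1111 + 1800 + 1066.6667 = 4511.1111

Door A ($5,611.11)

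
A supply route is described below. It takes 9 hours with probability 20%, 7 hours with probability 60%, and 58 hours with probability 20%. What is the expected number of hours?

17.6 hours

EV = 0.2 × 9 + 0.6 × 7 + 0.2 × 58 = 1.8 + 4.2 + 11.6 = 17.6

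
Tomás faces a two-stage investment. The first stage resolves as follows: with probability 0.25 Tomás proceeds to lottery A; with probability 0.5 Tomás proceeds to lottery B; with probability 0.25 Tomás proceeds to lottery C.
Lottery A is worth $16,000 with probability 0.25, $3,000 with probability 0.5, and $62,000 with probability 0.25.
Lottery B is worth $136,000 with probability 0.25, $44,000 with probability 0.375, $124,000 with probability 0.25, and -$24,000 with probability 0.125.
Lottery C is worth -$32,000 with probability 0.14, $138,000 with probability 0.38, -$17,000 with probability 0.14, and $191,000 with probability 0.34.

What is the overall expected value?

$72,130

EV(A) = 0.25 × 16000 + 0.5 × 3000 + 0.25 × 62000 = 4000 + 1500 + 15500 = 21000
EV(B) = 0.25 × 136000 + 0.375 × 44000 + 0.25 × 124000 + 0.125 × (-24000) = 34000 + 16500 + 31000 − 3000 = 78500
EV(C) = 0.14 × (-32000) + 0.38 × 138000 + 0.14 × (-17000) + 0.34 × 191000 = -4480 + 52440 − 2380 + 64940 = 110520
Overall = 0.25 × 21000 + 0.5 × 78500 + 0.25 × 110520 = 5250 + 39250 + 27630 = 72130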